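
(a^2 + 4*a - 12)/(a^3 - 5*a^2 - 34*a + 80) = (a + 6)/(a^2 - 3*a - 40)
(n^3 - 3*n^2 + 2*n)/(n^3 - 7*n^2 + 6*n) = (n - 2)/(n - 6)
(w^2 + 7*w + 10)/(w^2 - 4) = (w + 5)/(w - 2)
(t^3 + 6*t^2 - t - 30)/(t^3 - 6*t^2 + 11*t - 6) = (t^2 + 8*t + 15)/(t^2 - 4*t + 3)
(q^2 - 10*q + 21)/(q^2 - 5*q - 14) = (q - 3)/(q + 2)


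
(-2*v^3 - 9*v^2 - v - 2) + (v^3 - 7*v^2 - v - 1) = -v^3 - 16*v^2 - 2*v - 3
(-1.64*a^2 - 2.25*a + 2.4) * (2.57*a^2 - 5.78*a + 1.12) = -4.2148*a^4 + 3.6967*a^3 + 17.3362*a^2 - 16.392*a + 2.688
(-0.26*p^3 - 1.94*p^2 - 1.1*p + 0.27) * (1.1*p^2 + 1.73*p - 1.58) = -0.286*p^5 - 2.5838*p^4 - 4.1554*p^3 + 1.4592*p^2 + 2.2051*p - 0.4266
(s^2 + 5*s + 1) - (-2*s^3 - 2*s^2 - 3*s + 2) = 2*s^3 + 3*s^2 + 8*s - 1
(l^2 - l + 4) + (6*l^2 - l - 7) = 7*l^2 - 2*l - 3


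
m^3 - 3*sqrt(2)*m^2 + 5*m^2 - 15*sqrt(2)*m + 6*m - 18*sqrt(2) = (m + 2)*(m + 3)*(m - 3*sqrt(2))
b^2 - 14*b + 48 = (b - 8)*(b - 6)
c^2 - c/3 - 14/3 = (c - 7/3)*(c + 2)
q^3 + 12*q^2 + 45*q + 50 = (q + 2)*(q + 5)^2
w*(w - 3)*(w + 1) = w^3 - 2*w^2 - 3*w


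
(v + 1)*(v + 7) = v^2 + 8*v + 7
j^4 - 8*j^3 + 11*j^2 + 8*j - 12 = (j - 6)*(j - 2)*(j - 1)*(j + 1)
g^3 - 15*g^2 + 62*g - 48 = (g - 8)*(g - 6)*(g - 1)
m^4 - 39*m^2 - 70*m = m*(m - 7)*(m + 2)*(m + 5)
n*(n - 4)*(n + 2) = n^3 - 2*n^2 - 8*n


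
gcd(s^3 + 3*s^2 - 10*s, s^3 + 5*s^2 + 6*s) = s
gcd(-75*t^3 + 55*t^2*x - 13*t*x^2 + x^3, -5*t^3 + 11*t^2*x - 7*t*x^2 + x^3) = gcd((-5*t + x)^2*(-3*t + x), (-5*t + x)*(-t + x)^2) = -5*t + x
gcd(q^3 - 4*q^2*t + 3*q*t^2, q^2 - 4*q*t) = q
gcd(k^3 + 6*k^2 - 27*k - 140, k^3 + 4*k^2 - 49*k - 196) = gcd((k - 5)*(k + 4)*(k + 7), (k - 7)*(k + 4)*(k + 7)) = k^2 + 11*k + 28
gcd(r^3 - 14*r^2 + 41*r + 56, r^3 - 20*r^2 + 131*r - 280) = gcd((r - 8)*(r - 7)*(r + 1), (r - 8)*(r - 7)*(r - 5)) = r^2 - 15*r + 56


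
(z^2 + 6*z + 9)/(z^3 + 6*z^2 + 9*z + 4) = (z^2 + 6*z + 9)/(z^3 + 6*z^2 + 9*z + 4)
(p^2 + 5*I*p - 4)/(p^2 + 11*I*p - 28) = (p + I)/(p + 7*I)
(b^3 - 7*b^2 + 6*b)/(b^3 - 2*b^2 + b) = (b - 6)/(b - 1)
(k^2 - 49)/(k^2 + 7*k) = (k - 7)/k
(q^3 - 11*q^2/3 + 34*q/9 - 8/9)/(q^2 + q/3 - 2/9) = (3*q^2 - 10*q + 8)/(3*q + 2)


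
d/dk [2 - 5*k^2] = -10*k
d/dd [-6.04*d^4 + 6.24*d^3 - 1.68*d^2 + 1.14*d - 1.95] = -24.16*d^3 + 18.72*d^2 - 3.36*d + 1.14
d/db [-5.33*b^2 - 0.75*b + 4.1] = -10.66*b - 0.75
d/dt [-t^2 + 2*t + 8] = 2 - 2*t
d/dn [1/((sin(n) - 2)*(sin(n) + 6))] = -2*(sin(n) + 2)*cos(n)/((sin(n) - 2)^2*(sin(n) + 6)^2)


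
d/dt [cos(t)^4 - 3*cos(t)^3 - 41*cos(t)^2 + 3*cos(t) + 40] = (-4*cos(t)^3 + 9*cos(t)^2 + 82*cos(t) - 3)*sin(t)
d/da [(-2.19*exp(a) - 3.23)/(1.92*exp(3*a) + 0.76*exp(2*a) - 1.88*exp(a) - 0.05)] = (8.4096*exp(3*a) + 20.2692*exp(2*a) + 4.9096*exp(a) - 5.9629)*exp(a)/(3.6864*exp(6*a) + 2.9184*exp(5*a) - 6.6416*exp(4*a) - 3.0496*exp(3*a) + 3.4584*exp(2*a) + 0.188*exp(a) + 0.0025)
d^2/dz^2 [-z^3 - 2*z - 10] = -6*z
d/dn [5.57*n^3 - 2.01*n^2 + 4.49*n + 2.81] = 16.71*n^2 - 4.02*n + 4.49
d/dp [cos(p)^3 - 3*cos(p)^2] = 3*(2 - cos(p))*sin(p)*cos(p)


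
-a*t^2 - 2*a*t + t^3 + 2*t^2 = t*(-a + t)*(t + 2)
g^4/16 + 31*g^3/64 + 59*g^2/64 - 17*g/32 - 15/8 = (g/4 + 1/2)*(g/4 + 1)*(g - 5/4)*(g + 3)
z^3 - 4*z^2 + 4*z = z*(z - 2)^2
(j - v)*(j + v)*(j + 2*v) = j^3 + 2*j^2*v - j*v^2 - 2*v^3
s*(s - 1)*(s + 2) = s^3 + s^2 - 2*s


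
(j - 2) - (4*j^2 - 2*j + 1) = -4*j^2 + 3*j - 3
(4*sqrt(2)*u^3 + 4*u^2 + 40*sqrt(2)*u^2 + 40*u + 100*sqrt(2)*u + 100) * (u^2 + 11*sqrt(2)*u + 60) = 4*sqrt(2)*u^5 + 40*sqrt(2)*u^4 + 92*u^4 + 384*sqrt(2)*u^3 + 920*u^3 + 2540*u^2 + 2840*sqrt(2)*u^2 + 2400*u + 7100*sqrt(2)*u + 6000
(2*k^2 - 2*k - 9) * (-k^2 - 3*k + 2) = -2*k^4 - 4*k^3 + 19*k^2 + 23*k - 18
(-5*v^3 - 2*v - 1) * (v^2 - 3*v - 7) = -5*v^5 + 15*v^4 + 33*v^3 + 5*v^2 + 17*v + 7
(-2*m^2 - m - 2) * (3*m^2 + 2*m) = -6*m^4 - 7*m^3 - 8*m^2 - 4*m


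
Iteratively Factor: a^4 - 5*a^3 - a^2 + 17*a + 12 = (a - 3)*(a^3 - 2*a^2 - 7*a - 4) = (a - 3)*(a + 1)*(a^2 - 3*a - 4) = (a - 4)*(a - 3)*(a + 1)*(a + 1)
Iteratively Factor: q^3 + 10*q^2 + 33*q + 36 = (q + 3)*(q^2 + 7*q + 12) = (q + 3)*(q + 4)*(q + 3)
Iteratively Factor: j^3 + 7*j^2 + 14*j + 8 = (j + 4)*(j^2 + 3*j + 2) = (j + 1)*(j + 4)*(j + 2)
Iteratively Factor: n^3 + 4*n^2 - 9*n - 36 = (n + 4)*(n^2 - 9) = (n - 3)*(n + 4)*(n + 3)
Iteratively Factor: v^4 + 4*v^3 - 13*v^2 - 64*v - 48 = (v + 1)*(v^3 + 3*v^2 - 16*v - 48) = (v + 1)*(v + 4)*(v^2 - v - 12) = (v + 1)*(v + 3)*(v + 4)*(v - 4)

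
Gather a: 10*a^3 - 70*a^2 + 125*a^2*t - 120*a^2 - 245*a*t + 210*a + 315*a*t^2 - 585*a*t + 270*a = 10*a^3 + a^2*(125*t - 190) + a*(315*t^2 - 830*t + 480)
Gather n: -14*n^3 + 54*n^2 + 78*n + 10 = -14*n^3 + 54*n^2 + 78*n + 10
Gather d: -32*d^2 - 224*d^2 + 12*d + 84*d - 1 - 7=-256*d^2 + 96*d - 8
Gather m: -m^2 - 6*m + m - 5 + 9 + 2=-m^2 - 5*m + 6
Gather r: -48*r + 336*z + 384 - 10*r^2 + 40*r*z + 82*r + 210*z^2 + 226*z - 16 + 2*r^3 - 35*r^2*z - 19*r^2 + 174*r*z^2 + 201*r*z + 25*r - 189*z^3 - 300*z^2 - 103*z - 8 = 2*r^3 + r^2*(-35*z - 29) + r*(174*z^2 + 241*z + 59) - 189*z^3 - 90*z^2 + 459*z + 360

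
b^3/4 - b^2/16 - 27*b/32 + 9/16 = (b/4 + 1/2)*(b - 3/2)*(b - 3/4)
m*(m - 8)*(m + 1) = m^3 - 7*m^2 - 8*m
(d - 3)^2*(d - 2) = d^3 - 8*d^2 + 21*d - 18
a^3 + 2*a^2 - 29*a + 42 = (a - 3)*(a - 2)*(a + 7)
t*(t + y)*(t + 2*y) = t^3 + 3*t^2*y + 2*t*y^2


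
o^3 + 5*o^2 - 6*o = o*(o - 1)*(o + 6)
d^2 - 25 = (d - 5)*(d + 5)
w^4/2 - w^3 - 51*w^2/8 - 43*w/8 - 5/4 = (w/2 + 1/4)*(w - 5)*(w + 1/2)*(w + 2)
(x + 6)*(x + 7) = x^2 + 13*x + 42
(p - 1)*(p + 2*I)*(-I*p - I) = -I*p^3 + 2*p^2 + I*p - 2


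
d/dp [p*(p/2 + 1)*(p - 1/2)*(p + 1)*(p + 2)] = 5*p^4/2 + 9*p^3 + 33*p^2/4 - 1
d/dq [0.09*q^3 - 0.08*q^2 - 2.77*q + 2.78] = 0.27*q^2 - 0.16*q - 2.77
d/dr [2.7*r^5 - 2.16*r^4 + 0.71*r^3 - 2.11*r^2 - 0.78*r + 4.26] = 13.5*r^4 - 8.64*r^3 + 2.13*r^2 - 4.22*r - 0.78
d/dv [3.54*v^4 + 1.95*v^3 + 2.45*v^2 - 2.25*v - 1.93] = 14.16*v^3 + 5.85*v^2 + 4.9*v - 2.25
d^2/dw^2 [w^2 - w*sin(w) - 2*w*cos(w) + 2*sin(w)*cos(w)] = w*sin(w) + 2*w*cos(w) + 4*sin(w) - 4*sin(2*w) - 2*cos(w) + 2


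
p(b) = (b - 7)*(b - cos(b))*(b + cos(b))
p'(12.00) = 258.76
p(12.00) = 716.44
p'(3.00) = -14.86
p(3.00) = -32.08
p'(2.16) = -12.08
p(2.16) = -21.09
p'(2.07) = -12.21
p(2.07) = -19.99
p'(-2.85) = 57.93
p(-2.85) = -70.97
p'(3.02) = -14.95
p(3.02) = -32.38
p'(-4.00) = 114.46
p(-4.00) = -171.30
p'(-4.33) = 124.57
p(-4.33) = -210.85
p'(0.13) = -4.52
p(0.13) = 6.64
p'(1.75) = -13.50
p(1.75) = -15.91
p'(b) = (1 - sin(b))*(b - 7)*(b - cos(b)) + (b - 7)*(b + cos(b))*(sin(b) + 1) + (b - cos(b))*(b + cos(b))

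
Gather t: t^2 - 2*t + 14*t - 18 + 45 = t^2 + 12*t + 27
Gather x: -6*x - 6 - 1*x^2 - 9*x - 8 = -x^2 - 15*x - 14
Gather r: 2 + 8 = 10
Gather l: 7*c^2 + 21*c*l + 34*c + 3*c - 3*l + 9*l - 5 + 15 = 7*c^2 + 37*c + l*(21*c + 6) + 10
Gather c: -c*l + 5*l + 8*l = -c*l + 13*l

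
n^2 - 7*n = n*(n - 7)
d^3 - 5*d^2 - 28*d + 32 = (d - 8)*(d - 1)*(d + 4)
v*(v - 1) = v^2 - v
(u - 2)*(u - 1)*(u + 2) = u^3 - u^2 - 4*u + 4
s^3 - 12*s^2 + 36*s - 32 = (s - 8)*(s - 2)^2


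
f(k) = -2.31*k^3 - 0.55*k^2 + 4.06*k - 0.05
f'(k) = -6.93*k^2 - 1.1*k + 4.06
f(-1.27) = -1.36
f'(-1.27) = -5.72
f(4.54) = -209.12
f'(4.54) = -143.77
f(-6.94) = 717.41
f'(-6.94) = -322.08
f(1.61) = -4.58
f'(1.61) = -15.67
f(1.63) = -4.90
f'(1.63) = -16.15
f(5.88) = -464.81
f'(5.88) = -242.01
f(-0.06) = -0.30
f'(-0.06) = 4.10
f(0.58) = 1.67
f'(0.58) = 1.09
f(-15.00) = 7611.55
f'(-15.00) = -1538.69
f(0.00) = -0.05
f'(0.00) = 4.06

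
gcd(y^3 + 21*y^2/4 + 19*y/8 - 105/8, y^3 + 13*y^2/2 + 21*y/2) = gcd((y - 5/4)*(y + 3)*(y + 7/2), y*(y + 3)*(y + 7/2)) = y^2 + 13*y/2 + 21/2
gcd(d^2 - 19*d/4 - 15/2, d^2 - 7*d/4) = 1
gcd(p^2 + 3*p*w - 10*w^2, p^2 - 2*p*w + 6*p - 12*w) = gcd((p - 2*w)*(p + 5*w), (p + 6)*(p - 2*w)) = p - 2*w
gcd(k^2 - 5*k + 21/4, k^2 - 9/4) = k - 3/2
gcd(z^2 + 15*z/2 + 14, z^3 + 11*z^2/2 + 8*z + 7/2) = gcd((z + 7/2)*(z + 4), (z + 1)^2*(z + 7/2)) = z + 7/2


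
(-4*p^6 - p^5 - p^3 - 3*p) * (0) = 0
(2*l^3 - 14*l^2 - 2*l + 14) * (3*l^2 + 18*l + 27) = 6*l^5 - 6*l^4 - 204*l^3 - 372*l^2 + 198*l + 378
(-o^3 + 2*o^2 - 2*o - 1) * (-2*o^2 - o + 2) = 2*o^5 - 3*o^4 + 8*o^2 - 3*o - 2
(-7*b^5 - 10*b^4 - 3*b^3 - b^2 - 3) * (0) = 0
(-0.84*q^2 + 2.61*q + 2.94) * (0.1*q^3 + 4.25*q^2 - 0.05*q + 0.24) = -0.084*q^5 - 3.309*q^4 + 11.4285*q^3 + 12.1629*q^2 + 0.4794*q + 0.7056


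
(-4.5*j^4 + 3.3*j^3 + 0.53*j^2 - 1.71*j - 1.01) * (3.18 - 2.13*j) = 9.585*j^5 - 21.339*j^4 + 9.3651*j^3 + 5.3277*j^2 - 3.2865*j - 3.2118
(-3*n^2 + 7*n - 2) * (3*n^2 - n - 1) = -9*n^4 + 24*n^3 - 10*n^2 - 5*n + 2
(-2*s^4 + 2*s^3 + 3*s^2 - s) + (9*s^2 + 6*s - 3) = -2*s^4 + 2*s^3 + 12*s^2 + 5*s - 3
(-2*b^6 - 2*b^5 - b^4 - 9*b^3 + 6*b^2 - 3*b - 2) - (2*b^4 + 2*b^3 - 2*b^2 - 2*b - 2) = -2*b^6 - 2*b^5 - 3*b^4 - 11*b^3 + 8*b^2 - b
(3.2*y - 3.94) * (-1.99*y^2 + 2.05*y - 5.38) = -6.368*y^3 + 14.4006*y^2 - 25.293*y + 21.1972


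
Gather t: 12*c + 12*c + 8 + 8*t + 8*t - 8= 24*c + 16*t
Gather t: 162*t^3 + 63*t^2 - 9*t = 162*t^3 + 63*t^2 - 9*t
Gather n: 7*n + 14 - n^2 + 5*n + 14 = -n^2 + 12*n + 28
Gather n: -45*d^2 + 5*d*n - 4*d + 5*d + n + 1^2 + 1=-45*d^2 + d + n*(5*d + 1) + 2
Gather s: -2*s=-2*s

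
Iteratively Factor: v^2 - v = (v)*(v - 1)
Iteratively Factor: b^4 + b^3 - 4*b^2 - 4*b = (b - 2)*(b^3 + 3*b^2 + 2*b) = b*(b - 2)*(b^2 + 3*b + 2) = b*(b - 2)*(b + 1)*(b + 2)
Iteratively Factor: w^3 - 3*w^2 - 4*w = (w)*(w^2 - 3*w - 4) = w*(w - 4)*(w + 1)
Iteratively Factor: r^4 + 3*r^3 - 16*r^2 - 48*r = (r + 3)*(r^3 - 16*r) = (r - 4)*(r + 3)*(r^2 + 4*r) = (r - 4)*(r + 3)*(r + 4)*(r)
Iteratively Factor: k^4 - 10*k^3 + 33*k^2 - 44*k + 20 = (k - 1)*(k^3 - 9*k^2 + 24*k - 20) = (k - 2)*(k - 1)*(k^2 - 7*k + 10) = (k - 5)*(k - 2)*(k - 1)*(k - 2)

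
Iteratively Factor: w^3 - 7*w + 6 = (w - 1)*(w^2 + w - 6) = (w - 2)*(w - 1)*(w + 3)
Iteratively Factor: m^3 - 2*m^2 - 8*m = (m)*(m^2 - 2*m - 8) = m*(m + 2)*(m - 4)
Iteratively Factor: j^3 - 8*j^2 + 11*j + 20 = (j + 1)*(j^2 - 9*j + 20) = (j - 4)*(j + 1)*(j - 5)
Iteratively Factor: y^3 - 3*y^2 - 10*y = (y + 2)*(y^2 - 5*y) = y*(y + 2)*(y - 5)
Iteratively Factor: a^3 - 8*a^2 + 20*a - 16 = (a - 2)*(a^2 - 6*a + 8) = (a - 4)*(a - 2)*(a - 2)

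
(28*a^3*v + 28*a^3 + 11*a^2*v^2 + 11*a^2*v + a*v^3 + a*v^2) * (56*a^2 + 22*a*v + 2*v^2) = 1568*a^5*v + 1568*a^5 + 1232*a^4*v^2 + 1232*a^4*v + 354*a^3*v^3 + 354*a^3*v^2 + 44*a^2*v^4 + 44*a^2*v^3 + 2*a*v^5 + 2*a*v^4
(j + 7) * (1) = j + 7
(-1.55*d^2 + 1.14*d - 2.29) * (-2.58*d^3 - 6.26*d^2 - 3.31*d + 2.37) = 3.999*d^5 + 6.7618*d^4 + 3.9023*d^3 + 6.8885*d^2 + 10.2817*d - 5.4273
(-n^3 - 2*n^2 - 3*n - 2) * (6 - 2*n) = 2*n^4 - 2*n^3 - 6*n^2 - 14*n - 12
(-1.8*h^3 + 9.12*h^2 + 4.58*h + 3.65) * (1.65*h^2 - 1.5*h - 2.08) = -2.97*h^5 + 17.748*h^4 - 2.379*h^3 - 19.8171*h^2 - 15.0014*h - 7.592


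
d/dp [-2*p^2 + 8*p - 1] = 8 - 4*p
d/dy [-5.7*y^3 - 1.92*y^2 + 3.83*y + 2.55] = -17.1*y^2 - 3.84*y + 3.83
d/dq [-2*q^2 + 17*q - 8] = 17 - 4*q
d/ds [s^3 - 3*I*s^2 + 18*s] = 3*s^2 - 6*I*s + 18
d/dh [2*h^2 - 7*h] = 4*h - 7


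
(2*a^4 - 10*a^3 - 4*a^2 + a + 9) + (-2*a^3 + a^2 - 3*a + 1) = 2*a^4 - 12*a^3 - 3*a^2 - 2*a + 10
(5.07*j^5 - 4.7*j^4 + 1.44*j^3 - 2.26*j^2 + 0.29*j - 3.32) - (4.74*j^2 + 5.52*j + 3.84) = 5.07*j^5 - 4.7*j^4 + 1.44*j^3 - 7.0*j^2 - 5.23*j - 7.16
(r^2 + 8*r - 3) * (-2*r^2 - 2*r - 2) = -2*r^4 - 18*r^3 - 12*r^2 - 10*r + 6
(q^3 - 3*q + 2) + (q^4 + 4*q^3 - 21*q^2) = q^4 + 5*q^3 - 21*q^2 - 3*q + 2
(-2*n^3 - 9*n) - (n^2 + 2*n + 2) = -2*n^3 - n^2 - 11*n - 2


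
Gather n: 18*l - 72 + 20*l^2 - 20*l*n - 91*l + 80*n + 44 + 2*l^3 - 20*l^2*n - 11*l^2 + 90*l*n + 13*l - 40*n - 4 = 2*l^3 + 9*l^2 - 60*l + n*(-20*l^2 + 70*l + 40) - 32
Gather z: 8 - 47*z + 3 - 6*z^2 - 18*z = -6*z^2 - 65*z + 11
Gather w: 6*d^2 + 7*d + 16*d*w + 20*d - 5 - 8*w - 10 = 6*d^2 + 27*d + w*(16*d - 8) - 15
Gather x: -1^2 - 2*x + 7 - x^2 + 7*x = -x^2 + 5*x + 6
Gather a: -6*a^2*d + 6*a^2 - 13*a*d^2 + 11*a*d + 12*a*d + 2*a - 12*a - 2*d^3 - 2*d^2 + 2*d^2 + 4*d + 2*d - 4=a^2*(6 - 6*d) + a*(-13*d^2 + 23*d - 10) - 2*d^3 + 6*d - 4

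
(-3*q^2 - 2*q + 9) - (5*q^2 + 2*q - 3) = -8*q^2 - 4*q + 12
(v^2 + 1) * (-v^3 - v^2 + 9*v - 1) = -v^5 - v^4 + 8*v^3 - 2*v^2 + 9*v - 1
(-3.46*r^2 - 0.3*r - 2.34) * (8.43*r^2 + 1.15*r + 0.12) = -29.1678*r^4 - 6.508*r^3 - 20.4864*r^2 - 2.727*r - 0.2808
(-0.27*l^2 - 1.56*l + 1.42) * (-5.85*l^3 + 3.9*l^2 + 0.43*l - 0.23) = 1.5795*l^5 + 8.073*l^4 - 14.5071*l^3 + 4.9293*l^2 + 0.9694*l - 0.3266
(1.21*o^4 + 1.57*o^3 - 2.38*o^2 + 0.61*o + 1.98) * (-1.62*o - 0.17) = -1.9602*o^5 - 2.7491*o^4 + 3.5887*o^3 - 0.5836*o^2 - 3.3113*o - 0.3366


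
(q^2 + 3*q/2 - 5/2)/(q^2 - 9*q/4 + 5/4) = 2*(2*q + 5)/(4*q - 5)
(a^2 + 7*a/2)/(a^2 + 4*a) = (a + 7/2)/(a + 4)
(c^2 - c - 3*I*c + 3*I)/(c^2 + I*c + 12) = (c - 1)/(c + 4*I)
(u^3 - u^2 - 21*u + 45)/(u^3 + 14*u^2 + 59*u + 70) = (u^2 - 6*u + 9)/(u^2 + 9*u + 14)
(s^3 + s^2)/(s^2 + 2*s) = s*(s + 1)/(s + 2)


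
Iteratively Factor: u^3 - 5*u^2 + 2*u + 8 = (u - 2)*(u^2 - 3*u - 4) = (u - 2)*(u + 1)*(u - 4)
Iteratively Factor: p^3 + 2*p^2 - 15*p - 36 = (p + 3)*(p^2 - p - 12) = (p + 3)^2*(p - 4)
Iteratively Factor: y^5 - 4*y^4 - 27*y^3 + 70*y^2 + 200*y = (y)*(y^4 - 4*y^3 - 27*y^2 + 70*y + 200) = y*(y - 5)*(y^3 + y^2 - 22*y - 40) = y*(y - 5)*(y + 2)*(y^2 - y - 20) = y*(y - 5)^2*(y + 2)*(y + 4)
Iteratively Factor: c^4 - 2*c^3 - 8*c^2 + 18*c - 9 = (c - 1)*(c^3 - c^2 - 9*c + 9) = (c - 3)*(c - 1)*(c^2 + 2*c - 3) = (c - 3)*(c - 1)*(c + 3)*(c - 1)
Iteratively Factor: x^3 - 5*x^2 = (x)*(x^2 - 5*x) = x^2*(x - 5)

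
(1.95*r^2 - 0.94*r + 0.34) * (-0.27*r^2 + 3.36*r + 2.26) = -0.5265*r^4 + 6.8058*r^3 + 1.1568*r^2 - 0.982*r + 0.7684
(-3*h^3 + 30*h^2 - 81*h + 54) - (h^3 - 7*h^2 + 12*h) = -4*h^3 + 37*h^2 - 93*h + 54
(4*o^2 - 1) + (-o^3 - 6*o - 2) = -o^3 + 4*o^2 - 6*o - 3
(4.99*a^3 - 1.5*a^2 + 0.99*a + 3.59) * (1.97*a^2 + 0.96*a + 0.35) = 9.8303*a^5 + 1.8354*a^4 + 2.2568*a^3 + 7.4977*a^2 + 3.7929*a + 1.2565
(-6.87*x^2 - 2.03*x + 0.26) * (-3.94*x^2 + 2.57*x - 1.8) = 27.0678*x^4 - 9.6577*x^3 + 6.1245*x^2 + 4.3222*x - 0.468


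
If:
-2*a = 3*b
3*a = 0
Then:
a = 0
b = 0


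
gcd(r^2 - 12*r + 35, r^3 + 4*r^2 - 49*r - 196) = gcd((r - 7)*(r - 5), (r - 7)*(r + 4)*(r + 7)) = r - 7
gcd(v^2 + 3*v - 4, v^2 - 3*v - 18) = 1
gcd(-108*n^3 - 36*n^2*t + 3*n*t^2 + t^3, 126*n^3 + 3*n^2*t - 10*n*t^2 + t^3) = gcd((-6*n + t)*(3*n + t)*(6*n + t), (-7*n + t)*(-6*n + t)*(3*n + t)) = -18*n^2 - 3*n*t + t^2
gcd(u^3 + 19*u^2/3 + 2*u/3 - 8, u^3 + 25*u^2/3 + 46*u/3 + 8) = u^2 + 22*u/3 + 8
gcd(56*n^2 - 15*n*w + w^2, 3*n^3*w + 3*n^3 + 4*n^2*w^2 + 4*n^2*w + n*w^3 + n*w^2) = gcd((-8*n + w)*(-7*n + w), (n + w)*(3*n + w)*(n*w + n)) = 1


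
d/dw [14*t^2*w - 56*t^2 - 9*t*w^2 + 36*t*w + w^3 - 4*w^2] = 14*t^2 - 18*t*w + 36*t + 3*w^2 - 8*w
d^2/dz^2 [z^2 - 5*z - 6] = 2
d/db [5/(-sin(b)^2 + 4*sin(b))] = 10*(sin(b) - 2)*cos(b)/((sin(b) - 4)^2*sin(b)^2)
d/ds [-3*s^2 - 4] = -6*s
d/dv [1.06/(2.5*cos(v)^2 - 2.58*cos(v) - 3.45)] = (5.3*cos(v) - 2.7348)*sin(v)/(-2.5*cos(v)^2 + 2.58*cos(v) + 3.45)^2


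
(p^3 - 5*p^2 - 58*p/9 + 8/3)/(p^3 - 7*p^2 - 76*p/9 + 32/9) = (p - 6)/(p - 8)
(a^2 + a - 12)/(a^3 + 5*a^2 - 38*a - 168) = (a - 3)/(a^2 + a - 42)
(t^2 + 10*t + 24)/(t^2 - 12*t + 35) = (t^2 + 10*t + 24)/(t^2 - 12*t + 35)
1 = 1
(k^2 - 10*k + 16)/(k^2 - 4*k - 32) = (k - 2)/(k + 4)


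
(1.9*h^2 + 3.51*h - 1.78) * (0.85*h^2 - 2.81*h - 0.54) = 1.615*h^4 - 2.3555*h^3 - 12.4021*h^2 + 3.1064*h + 0.9612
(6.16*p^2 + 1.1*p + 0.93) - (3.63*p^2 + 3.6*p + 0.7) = 2.53*p^2 - 2.5*p + 0.23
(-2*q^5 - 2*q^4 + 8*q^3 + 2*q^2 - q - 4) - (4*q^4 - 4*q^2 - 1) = -2*q^5 - 6*q^4 + 8*q^3 + 6*q^2 - q - 3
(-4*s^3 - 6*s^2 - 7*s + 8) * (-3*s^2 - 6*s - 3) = 12*s^5 + 42*s^4 + 69*s^3 + 36*s^2 - 27*s - 24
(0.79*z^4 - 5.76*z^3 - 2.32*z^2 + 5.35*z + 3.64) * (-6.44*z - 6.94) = -5.0876*z^5 + 31.6118*z^4 + 54.9152*z^3 - 18.3532*z^2 - 60.5706*z - 25.2616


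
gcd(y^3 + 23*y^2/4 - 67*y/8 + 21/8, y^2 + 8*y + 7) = y + 7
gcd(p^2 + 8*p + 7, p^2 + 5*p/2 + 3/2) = p + 1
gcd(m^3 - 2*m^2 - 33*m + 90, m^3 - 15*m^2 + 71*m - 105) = m^2 - 8*m + 15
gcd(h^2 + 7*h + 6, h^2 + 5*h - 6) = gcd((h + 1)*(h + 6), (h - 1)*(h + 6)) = h + 6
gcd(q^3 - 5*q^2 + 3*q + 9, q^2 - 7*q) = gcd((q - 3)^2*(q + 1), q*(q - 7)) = 1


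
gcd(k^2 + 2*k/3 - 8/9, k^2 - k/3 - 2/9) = k - 2/3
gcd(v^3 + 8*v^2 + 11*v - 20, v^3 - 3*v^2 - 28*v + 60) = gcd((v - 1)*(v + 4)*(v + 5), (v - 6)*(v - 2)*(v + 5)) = v + 5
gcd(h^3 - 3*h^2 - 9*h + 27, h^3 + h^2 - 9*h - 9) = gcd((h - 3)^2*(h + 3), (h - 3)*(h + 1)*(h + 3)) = h^2 - 9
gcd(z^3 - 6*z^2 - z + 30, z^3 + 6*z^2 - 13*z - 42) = z^2 - z - 6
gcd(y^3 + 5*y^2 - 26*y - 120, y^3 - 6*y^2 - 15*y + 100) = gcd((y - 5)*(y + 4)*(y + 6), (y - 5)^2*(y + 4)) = y^2 - y - 20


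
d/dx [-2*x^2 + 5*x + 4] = 5 - 4*x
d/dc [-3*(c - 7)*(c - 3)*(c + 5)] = -9*c^2 + 30*c + 87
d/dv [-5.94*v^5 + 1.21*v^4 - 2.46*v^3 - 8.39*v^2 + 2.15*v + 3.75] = -29.7*v^4 + 4.84*v^3 - 7.38*v^2 - 16.78*v + 2.15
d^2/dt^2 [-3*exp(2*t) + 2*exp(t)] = (2 - 12*exp(t))*exp(t)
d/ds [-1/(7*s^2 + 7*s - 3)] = 7*(2*s + 1)/(7*s^2 + 7*s - 3)^2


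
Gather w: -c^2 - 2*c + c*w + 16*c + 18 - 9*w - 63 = -c^2 + 14*c + w*(c - 9) - 45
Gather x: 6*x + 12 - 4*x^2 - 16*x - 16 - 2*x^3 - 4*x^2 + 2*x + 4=-2*x^3 - 8*x^2 - 8*x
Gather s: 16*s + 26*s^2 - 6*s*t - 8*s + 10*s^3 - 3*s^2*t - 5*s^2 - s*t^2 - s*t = 10*s^3 + s^2*(21 - 3*t) + s*(-t^2 - 7*t + 8)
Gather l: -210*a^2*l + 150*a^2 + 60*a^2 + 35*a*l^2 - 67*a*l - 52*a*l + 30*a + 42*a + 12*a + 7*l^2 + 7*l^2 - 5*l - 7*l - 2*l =210*a^2 + 84*a + l^2*(35*a + 14) + l*(-210*a^2 - 119*a - 14)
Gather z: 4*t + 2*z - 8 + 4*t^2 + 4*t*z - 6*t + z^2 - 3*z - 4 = 4*t^2 - 2*t + z^2 + z*(4*t - 1) - 12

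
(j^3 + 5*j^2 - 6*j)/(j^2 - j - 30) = j*(-j^2 - 5*j + 6)/(-j^2 + j + 30)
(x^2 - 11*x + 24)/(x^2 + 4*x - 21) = (x - 8)/(x + 7)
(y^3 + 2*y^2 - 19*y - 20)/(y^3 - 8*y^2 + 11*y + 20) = (y + 5)/(y - 5)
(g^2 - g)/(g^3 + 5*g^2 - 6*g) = 1/(g + 6)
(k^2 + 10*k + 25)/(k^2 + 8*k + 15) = (k + 5)/(k + 3)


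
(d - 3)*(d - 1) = d^2 - 4*d + 3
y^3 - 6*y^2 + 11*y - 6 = (y - 3)*(y - 2)*(y - 1)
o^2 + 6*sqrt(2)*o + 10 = (o + sqrt(2))*(o + 5*sqrt(2))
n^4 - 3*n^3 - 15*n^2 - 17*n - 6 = (n - 6)*(n + 1)^3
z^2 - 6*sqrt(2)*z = z*(z - 6*sqrt(2))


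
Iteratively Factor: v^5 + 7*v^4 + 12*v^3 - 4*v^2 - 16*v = (v + 2)*(v^4 + 5*v^3 + 2*v^2 - 8*v) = v*(v + 2)*(v^3 + 5*v^2 + 2*v - 8) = v*(v - 1)*(v + 2)*(v^2 + 6*v + 8) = v*(v - 1)*(v + 2)^2*(v + 4)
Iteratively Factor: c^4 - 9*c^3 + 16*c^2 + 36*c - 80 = (c + 2)*(c^3 - 11*c^2 + 38*c - 40) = (c - 2)*(c + 2)*(c^2 - 9*c + 20) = (c - 5)*(c - 2)*(c + 2)*(c - 4)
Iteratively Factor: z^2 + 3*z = (z + 3)*(z)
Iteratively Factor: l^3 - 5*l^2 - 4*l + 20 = (l - 2)*(l^2 - 3*l - 10) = (l - 5)*(l - 2)*(l + 2)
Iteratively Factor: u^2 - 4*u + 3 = (u - 3)*(u - 1)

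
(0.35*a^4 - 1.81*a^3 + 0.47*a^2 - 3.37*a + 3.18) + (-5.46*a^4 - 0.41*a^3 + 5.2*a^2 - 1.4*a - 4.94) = -5.11*a^4 - 2.22*a^3 + 5.67*a^2 - 4.77*a - 1.76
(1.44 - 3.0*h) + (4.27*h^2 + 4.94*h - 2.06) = 4.27*h^2 + 1.94*h - 0.62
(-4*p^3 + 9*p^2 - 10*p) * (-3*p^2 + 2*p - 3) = 12*p^5 - 35*p^4 + 60*p^3 - 47*p^2 + 30*p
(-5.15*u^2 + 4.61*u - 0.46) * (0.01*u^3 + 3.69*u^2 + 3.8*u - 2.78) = -0.0515*u^5 - 18.9574*u^4 - 2.5637*u^3 + 30.1376*u^2 - 14.5638*u + 1.2788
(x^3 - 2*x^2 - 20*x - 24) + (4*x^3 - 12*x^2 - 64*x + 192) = 5*x^3 - 14*x^2 - 84*x + 168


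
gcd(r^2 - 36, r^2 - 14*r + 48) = r - 6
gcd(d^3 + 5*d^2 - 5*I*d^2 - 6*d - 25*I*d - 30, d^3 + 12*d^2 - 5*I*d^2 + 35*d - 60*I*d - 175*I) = d + 5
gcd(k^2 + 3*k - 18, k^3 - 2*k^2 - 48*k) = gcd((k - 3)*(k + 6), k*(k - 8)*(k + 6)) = k + 6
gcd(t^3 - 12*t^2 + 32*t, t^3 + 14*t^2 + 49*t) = t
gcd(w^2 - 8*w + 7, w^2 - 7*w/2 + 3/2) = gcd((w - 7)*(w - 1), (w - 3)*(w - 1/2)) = 1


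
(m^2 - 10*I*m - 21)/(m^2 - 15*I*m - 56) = (m - 3*I)/(m - 8*I)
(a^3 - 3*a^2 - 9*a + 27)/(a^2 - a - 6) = (a^2 - 9)/(a + 2)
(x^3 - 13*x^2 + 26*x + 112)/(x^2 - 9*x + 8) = (x^2 - 5*x - 14)/(x - 1)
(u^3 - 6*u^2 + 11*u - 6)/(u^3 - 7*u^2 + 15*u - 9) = (u - 2)/(u - 3)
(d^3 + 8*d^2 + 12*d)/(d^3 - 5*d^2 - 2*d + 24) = d*(d + 6)/(d^2 - 7*d + 12)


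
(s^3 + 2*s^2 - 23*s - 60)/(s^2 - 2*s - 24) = (s^2 - 2*s - 15)/(s - 6)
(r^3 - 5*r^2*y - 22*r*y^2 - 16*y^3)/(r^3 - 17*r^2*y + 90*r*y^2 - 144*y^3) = (r^2 + 3*r*y + 2*y^2)/(r^2 - 9*r*y + 18*y^2)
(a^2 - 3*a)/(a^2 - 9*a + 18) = a/(a - 6)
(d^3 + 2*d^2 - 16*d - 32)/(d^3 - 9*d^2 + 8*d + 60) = (d^2 - 16)/(d^2 - 11*d + 30)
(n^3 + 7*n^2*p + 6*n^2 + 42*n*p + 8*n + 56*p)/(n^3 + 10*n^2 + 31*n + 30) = (n^2 + 7*n*p + 4*n + 28*p)/(n^2 + 8*n + 15)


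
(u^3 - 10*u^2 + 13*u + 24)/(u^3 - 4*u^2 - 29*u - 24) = (u - 3)/(u + 3)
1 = 1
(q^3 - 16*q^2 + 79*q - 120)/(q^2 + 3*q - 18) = (q^2 - 13*q + 40)/(q + 6)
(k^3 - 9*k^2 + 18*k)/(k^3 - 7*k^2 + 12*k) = (k - 6)/(k - 4)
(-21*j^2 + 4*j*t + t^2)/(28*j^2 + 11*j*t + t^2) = (-3*j + t)/(4*j + t)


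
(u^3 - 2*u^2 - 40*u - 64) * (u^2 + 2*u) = u^5 - 44*u^3 - 144*u^2 - 128*u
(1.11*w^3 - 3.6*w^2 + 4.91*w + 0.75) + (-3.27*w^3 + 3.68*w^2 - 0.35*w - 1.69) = -2.16*w^3 + 0.0800000000000001*w^2 + 4.56*w - 0.94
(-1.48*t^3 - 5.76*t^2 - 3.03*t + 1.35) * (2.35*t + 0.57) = -3.478*t^4 - 14.3796*t^3 - 10.4037*t^2 + 1.4454*t + 0.7695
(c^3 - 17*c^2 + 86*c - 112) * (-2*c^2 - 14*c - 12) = -2*c^5 + 20*c^4 + 54*c^3 - 776*c^2 + 536*c + 1344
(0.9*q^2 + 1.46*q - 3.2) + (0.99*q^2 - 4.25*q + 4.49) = 1.89*q^2 - 2.79*q + 1.29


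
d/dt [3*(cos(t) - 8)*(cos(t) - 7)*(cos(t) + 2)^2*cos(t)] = 3*(-5*cos(t)^4 + 44*cos(t)^3 - 328*cos(t) - 224)*sin(t)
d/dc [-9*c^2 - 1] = -18*c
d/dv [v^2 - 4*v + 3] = 2*v - 4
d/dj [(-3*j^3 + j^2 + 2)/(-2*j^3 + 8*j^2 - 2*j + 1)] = (-22*j^4 + 12*j^3 + j^2 - 30*j + 4)/(4*j^6 - 32*j^5 + 72*j^4 - 36*j^3 + 20*j^2 - 4*j + 1)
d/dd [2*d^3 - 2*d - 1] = 6*d^2 - 2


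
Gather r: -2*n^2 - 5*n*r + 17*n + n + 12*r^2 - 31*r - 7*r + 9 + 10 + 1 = -2*n^2 + 18*n + 12*r^2 + r*(-5*n - 38) + 20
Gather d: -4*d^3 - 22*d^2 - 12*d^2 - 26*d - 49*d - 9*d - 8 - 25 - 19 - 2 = -4*d^3 - 34*d^2 - 84*d - 54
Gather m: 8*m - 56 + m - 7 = 9*m - 63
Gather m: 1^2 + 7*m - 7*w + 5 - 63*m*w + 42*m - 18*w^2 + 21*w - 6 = m*(49 - 63*w) - 18*w^2 + 14*w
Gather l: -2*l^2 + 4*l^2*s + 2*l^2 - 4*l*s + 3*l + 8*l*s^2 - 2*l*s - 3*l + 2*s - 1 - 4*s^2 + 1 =4*l^2*s + l*(8*s^2 - 6*s) - 4*s^2 + 2*s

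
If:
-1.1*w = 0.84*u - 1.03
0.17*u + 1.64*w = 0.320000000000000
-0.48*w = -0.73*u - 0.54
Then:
No Solution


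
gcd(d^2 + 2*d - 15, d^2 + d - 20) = d + 5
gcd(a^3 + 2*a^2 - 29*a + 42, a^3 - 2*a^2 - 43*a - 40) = 1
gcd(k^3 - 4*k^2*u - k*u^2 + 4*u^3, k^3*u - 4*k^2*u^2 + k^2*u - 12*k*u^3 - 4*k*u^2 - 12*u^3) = 1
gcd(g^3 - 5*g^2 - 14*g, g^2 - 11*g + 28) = g - 7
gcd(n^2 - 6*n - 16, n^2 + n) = 1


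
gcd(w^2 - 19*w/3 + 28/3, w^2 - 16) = w - 4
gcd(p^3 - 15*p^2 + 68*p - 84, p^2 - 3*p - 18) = p - 6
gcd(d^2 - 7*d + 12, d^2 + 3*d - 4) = 1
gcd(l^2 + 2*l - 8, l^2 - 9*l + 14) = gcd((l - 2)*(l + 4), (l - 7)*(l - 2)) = l - 2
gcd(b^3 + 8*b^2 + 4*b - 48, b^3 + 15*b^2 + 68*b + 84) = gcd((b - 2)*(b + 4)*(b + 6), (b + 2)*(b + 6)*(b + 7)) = b + 6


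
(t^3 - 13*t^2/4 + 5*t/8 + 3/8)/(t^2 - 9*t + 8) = (8*t^3 - 26*t^2 + 5*t + 3)/(8*(t^2 - 9*t + 8))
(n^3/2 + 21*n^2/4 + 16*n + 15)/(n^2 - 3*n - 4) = (2*n^3 + 21*n^2 + 64*n + 60)/(4*(n^2 - 3*n - 4))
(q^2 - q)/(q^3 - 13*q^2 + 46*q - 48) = q*(q - 1)/(q^3 - 13*q^2 + 46*q - 48)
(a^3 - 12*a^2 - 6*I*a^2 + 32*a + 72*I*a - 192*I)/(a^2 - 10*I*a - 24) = (a^2 - 12*a + 32)/(a - 4*I)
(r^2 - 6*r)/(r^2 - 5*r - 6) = r/(r + 1)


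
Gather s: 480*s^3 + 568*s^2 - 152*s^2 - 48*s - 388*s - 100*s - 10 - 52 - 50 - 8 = 480*s^3 + 416*s^2 - 536*s - 120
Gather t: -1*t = -t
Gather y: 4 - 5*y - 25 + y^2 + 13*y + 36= y^2 + 8*y + 15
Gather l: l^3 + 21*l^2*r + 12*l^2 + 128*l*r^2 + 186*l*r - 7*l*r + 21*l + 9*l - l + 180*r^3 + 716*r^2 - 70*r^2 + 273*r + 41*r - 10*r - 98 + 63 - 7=l^3 + l^2*(21*r + 12) + l*(128*r^2 + 179*r + 29) + 180*r^3 + 646*r^2 + 304*r - 42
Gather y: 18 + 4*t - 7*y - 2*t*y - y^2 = 4*t - y^2 + y*(-2*t - 7) + 18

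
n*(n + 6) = n^2 + 6*n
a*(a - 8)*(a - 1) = a^3 - 9*a^2 + 8*a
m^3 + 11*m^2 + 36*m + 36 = (m + 2)*(m + 3)*(m + 6)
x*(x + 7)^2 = x^3 + 14*x^2 + 49*x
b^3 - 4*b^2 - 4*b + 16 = (b - 4)*(b - 2)*(b + 2)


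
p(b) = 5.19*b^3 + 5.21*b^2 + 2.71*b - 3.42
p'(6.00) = 625.75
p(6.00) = 1321.44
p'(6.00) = 625.75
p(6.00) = 1321.44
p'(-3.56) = 162.94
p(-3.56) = -181.20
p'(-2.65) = 84.44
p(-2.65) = -70.60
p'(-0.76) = 3.78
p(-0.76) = -4.75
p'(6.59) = 747.55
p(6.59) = 1726.03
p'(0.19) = 5.25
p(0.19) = -2.68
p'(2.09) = 92.50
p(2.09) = 72.38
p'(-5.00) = 339.86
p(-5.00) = -535.47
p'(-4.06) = 217.05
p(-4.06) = -275.88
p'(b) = 15.57*b^2 + 10.42*b + 2.71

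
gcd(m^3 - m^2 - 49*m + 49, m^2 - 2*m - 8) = 1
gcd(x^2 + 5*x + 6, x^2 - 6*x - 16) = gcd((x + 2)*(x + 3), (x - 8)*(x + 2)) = x + 2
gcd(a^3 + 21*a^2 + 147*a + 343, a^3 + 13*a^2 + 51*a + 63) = a + 7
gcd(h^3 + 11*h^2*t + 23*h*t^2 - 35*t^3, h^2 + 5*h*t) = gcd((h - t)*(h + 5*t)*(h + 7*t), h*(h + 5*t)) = h + 5*t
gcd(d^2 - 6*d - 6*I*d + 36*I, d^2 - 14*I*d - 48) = d - 6*I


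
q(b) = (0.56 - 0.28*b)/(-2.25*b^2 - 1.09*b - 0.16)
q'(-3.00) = -0.04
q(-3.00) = -0.08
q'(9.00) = -0.00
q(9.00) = 0.01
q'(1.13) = 0.15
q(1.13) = -0.06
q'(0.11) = 9.80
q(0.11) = -1.72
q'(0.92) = 0.26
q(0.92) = -0.10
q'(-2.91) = -0.05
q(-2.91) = -0.09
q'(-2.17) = -0.11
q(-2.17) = -0.14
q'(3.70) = 0.00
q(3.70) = 0.01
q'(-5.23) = -0.01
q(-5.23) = -0.04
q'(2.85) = 0.01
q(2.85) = 0.01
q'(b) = (0.56 - 0.28*b)*(4.5*b + 1.09)/(-2.25*b^2 - 1.09*b - 0.16)^2 - 0.28/(-2.25*b^2 - 1.09*b - 0.16)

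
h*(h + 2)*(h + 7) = h^3 + 9*h^2 + 14*h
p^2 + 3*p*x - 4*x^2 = (p - x)*(p + 4*x)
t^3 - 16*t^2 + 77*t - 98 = (t - 7)^2*(t - 2)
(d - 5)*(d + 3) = d^2 - 2*d - 15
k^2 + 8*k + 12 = (k + 2)*(k + 6)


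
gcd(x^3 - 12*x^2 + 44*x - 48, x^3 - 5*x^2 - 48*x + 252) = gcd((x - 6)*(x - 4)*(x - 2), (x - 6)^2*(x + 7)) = x - 6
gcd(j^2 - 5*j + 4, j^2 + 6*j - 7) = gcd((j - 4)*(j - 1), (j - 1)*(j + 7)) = j - 1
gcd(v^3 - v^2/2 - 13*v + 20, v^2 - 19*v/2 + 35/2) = v - 5/2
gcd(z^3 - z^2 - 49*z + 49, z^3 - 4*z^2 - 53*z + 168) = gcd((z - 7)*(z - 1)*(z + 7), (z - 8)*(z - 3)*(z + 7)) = z + 7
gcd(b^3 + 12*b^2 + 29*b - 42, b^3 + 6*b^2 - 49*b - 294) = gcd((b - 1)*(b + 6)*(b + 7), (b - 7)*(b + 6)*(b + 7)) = b^2 + 13*b + 42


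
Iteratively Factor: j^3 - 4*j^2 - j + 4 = (j - 1)*(j^2 - 3*j - 4) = (j - 1)*(j + 1)*(j - 4)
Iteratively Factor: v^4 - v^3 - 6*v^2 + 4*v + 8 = (v + 2)*(v^3 - 3*v^2 + 4) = (v + 1)*(v + 2)*(v^2 - 4*v + 4) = (v - 2)*(v + 1)*(v + 2)*(v - 2)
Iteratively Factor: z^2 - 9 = (z + 3)*(z - 3)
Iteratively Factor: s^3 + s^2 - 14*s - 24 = (s + 2)*(s^2 - s - 12) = (s + 2)*(s + 3)*(s - 4)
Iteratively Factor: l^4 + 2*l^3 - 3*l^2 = (l)*(l^3 + 2*l^2 - 3*l) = l^2*(l^2 + 2*l - 3) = l^2*(l - 1)*(l + 3)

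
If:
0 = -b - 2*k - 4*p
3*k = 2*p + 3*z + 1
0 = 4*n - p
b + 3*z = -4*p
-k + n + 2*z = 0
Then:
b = 10/11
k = 3/11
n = -1/11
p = -4/11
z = 2/11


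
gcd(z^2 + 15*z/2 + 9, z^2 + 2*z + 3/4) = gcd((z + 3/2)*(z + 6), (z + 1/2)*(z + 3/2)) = z + 3/2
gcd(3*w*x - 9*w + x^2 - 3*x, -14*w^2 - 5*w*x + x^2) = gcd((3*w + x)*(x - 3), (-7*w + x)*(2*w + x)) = 1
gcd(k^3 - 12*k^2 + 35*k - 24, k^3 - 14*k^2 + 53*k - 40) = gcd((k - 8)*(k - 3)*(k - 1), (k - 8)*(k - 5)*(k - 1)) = k^2 - 9*k + 8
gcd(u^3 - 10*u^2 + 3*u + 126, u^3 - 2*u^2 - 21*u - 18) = u^2 - 3*u - 18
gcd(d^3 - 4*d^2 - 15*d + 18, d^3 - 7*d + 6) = d^2 + 2*d - 3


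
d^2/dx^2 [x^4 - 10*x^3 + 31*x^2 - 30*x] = 12*x^2 - 60*x + 62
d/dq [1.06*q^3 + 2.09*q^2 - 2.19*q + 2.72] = 3.18*q^2 + 4.18*q - 2.19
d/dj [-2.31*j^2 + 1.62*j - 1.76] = 1.62 - 4.62*j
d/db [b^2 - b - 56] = 2*b - 1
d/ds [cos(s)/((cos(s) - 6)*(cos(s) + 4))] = (cos(s)^2 + 24)*sin(s)/((cos(s) - 6)^2*(cos(s) + 4)^2)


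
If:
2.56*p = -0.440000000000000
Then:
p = -0.17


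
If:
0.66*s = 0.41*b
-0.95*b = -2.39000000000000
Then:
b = 2.52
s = 1.56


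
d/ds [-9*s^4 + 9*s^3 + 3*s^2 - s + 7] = -36*s^3 + 27*s^2 + 6*s - 1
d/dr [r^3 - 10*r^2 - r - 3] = 3*r^2 - 20*r - 1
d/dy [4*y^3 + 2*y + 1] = 12*y^2 + 2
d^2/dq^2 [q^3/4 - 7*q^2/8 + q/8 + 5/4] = 3*q/2 - 7/4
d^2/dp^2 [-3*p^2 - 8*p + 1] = -6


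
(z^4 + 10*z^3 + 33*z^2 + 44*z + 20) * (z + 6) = z^5 + 16*z^4 + 93*z^3 + 242*z^2 + 284*z + 120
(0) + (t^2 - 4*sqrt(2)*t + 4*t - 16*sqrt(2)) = t^2 - 4*sqrt(2)*t + 4*t - 16*sqrt(2)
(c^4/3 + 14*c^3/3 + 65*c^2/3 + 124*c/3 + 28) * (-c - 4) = -c^5/3 - 6*c^4 - 121*c^3/3 - 128*c^2 - 580*c/3 - 112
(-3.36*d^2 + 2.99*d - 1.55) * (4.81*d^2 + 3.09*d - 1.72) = -16.1616*d^4 + 3.9995*d^3 + 7.5628*d^2 - 9.9323*d + 2.666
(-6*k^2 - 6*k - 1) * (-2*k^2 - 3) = 12*k^4 + 12*k^3 + 20*k^2 + 18*k + 3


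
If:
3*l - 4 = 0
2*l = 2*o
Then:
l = 4/3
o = 4/3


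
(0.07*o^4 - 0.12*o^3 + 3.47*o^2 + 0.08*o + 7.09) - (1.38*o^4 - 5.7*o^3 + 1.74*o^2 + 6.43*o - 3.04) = -1.31*o^4 + 5.58*o^3 + 1.73*o^2 - 6.35*o + 10.13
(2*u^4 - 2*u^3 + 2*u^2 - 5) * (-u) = -2*u^5 + 2*u^4 - 2*u^3 + 5*u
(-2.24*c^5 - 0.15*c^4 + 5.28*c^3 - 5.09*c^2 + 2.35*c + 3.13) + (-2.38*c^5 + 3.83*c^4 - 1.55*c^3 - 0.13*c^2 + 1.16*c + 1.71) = -4.62*c^5 + 3.68*c^4 + 3.73*c^3 - 5.22*c^2 + 3.51*c + 4.84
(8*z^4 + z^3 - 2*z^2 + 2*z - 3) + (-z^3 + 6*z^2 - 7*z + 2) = 8*z^4 + 4*z^2 - 5*z - 1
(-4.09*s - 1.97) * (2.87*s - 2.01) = -11.7383*s^2 + 2.567*s + 3.9597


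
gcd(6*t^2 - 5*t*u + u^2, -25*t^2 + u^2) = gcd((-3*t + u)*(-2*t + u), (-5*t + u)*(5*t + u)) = 1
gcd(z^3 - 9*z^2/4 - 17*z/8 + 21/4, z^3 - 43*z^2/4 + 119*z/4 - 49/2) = z^2 - 15*z/4 + 7/2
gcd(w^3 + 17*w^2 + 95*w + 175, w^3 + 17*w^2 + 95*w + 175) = w^3 + 17*w^2 + 95*w + 175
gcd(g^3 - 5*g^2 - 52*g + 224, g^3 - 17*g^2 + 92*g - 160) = g^2 - 12*g + 32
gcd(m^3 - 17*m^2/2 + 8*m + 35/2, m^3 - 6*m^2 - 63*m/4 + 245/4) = m^2 - 19*m/2 + 35/2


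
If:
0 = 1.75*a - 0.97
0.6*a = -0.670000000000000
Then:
No Solution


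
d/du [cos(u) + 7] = -sin(u)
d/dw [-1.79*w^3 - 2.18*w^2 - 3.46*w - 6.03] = -5.37*w^2 - 4.36*w - 3.46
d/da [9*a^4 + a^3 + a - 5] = 36*a^3 + 3*a^2 + 1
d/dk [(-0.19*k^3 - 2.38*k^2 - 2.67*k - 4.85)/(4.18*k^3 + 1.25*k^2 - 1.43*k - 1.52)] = (9.7109*k^4 + 22.8646*k^3 + 68.4263*k^2 + 19.3602*k - 2.8771)/(17.4724*k^6 + 10.45*k^5 - 10.3923*k^4 - 16.2822*k^3 - 1.7551*k^2 + 4.3472*k + 2.3104)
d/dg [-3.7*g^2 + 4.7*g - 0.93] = 4.7 - 7.4*g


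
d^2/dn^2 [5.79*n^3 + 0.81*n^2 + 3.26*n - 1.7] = 34.74*n + 1.62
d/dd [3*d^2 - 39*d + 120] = 6*d - 39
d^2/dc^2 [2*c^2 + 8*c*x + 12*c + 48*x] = 4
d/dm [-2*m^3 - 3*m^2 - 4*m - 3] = -6*m^2 - 6*m - 4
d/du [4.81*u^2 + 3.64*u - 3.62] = 9.62*u + 3.64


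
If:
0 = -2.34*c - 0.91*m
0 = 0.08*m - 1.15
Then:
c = -5.59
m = 14.38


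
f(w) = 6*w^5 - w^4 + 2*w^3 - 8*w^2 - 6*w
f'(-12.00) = 630042.00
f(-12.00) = -1518264.00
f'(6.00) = 38130.00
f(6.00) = 45468.00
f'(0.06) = -6.94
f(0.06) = -0.39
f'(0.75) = -6.82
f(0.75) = -7.05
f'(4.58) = 12862.57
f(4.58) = 11648.30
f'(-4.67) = 14875.81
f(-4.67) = -14152.87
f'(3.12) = 2723.76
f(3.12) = 1643.27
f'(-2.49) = 1286.03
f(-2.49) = -678.29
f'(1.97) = 407.03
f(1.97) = 135.39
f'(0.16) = -8.40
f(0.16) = -1.16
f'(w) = 30*w^4 - 4*w^3 + 6*w^2 - 16*w - 6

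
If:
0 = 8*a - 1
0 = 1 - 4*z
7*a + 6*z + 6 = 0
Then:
No Solution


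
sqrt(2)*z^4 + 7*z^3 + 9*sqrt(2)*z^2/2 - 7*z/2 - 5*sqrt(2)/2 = (z - sqrt(2)/2)*(z + sqrt(2))*(z + 5*sqrt(2)/2)*(sqrt(2)*z + 1)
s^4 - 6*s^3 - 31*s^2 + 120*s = s*(s - 8)*(s - 3)*(s + 5)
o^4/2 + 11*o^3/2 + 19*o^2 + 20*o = o*(o/2 + 1)*(o + 4)*(o + 5)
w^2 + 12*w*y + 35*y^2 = (w + 5*y)*(w + 7*y)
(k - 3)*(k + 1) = k^2 - 2*k - 3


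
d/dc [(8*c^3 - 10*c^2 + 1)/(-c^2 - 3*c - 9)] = (-8*c^4 - 48*c^3 - 186*c^2 + 182*c + 3)/(c^4 + 6*c^3 + 27*c^2 + 54*c + 81)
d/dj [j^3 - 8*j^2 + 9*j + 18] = 3*j^2 - 16*j + 9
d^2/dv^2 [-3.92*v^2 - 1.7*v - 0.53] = -7.84000000000000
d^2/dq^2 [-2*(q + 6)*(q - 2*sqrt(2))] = -4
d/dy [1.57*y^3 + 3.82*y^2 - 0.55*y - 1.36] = 4.71*y^2 + 7.64*y - 0.55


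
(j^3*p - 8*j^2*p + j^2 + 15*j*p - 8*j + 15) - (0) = j^3*p - 8*j^2*p + j^2 + 15*j*p - 8*j + 15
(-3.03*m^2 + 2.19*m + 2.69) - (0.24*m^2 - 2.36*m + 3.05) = -3.27*m^2 + 4.55*m - 0.36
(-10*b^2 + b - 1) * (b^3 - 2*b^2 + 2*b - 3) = -10*b^5 + 21*b^4 - 23*b^3 + 34*b^2 - 5*b + 3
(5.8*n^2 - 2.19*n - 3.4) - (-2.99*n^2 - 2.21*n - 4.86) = 8.79*n^2 + 0.02*n + 1.46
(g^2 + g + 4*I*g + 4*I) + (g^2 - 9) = 2*g^2 + g + 4*I*g - 9 + 4*I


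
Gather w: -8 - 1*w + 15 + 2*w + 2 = w + 9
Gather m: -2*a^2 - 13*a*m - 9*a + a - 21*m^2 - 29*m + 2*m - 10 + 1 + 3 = -2*a^2 - 8*a - 21*m^2 + m*(-13*a - 27) - 6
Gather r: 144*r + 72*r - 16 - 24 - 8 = 216*r - 48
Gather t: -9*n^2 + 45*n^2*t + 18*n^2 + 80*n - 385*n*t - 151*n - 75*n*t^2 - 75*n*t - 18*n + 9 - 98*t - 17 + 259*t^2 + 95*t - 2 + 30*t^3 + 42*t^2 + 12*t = 9*n^2 - 89*n + 30*t^3 + t^2*(301 - 75*n) + t*(45*n^2 - 460*n + 9) - 10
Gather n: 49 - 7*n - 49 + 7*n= 0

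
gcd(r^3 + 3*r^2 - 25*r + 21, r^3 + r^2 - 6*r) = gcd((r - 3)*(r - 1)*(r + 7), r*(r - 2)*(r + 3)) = 1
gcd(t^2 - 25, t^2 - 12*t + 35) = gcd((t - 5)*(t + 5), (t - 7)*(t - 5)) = t - 5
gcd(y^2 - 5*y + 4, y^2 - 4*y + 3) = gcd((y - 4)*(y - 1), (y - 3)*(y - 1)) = y - 1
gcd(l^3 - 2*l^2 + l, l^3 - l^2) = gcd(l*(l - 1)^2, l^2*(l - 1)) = l^2 - l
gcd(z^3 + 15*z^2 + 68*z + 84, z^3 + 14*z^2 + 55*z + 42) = z^2 + 13*z + 42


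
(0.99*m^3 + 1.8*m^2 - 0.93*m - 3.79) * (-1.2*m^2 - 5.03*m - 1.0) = -1.188*m^5 - 7.1397*m^4 - 8.928*m^3 + 7.4259*m^2 + 19.9937*m + 3.79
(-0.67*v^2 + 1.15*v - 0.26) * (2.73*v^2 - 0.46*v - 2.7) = -1.8291*v^4 + 3.4477*v^3 + 0.5702*v^2 - 2.9854*v + 0.702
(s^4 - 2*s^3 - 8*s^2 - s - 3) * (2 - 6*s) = -6*s^5 + 14*s^4 + 44*s^3 - 10*s^2 + 16*s - 6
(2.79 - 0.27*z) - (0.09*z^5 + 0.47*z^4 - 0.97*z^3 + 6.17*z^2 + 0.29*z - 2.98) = -0.09*z^5 - 0.47*z^4 + 0.97*z^3 - 6.17*z^2 - 0.56*z + 5.77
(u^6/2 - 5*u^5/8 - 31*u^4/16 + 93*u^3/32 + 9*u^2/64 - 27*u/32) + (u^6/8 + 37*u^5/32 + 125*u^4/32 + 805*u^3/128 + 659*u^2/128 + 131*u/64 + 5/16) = 5*u^6/8 + 17*u^5/32 + 63*u^4/32 + 1177*u^3/128 + 677*u^2/128 + 77*u/64 + 5/16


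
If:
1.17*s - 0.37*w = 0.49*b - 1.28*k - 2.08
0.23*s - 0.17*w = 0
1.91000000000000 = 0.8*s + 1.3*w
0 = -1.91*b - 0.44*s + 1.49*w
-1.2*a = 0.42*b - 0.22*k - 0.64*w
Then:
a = -0.00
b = 0.62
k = -1.78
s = 0.75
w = 1.01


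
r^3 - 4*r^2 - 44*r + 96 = (r - 8)*(r - 2)*(r + 6)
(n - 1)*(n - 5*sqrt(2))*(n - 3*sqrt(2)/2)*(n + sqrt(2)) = n^4 - 11*sqrt(2)*n^3/2 - n^3 + 2*n^2 + 11*sqrt(2)*n^2/2 - 2*n + 15*sqrt(2)*n - 15*sqrt(2)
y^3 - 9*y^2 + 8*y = y*(y - 8)*(y - 1)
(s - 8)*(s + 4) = s^2 - 4*s - 32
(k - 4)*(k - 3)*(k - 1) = k^3 - 8*k^2 + 19*k - 12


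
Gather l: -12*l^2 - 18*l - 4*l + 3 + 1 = -12*l^2 - 22*l + 4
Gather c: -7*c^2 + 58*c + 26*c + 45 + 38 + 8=-7*c^2 + 84*c + 91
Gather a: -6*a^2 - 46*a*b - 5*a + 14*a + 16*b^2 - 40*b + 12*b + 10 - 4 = -6*a^2 + a*(9 - 46*b) + 16*b^2 - 28*b + 6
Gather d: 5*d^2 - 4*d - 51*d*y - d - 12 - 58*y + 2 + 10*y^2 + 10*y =5*d^2 + d*(-51*y - 5) + 10*y^2 - 48*y - 10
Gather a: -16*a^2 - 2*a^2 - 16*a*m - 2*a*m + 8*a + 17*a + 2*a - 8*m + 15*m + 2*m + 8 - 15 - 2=-18*a^2 + a*(27 - 18*m) + 9*m - 9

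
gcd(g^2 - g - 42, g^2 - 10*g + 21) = g - 7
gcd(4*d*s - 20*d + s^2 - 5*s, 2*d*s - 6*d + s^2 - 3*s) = 1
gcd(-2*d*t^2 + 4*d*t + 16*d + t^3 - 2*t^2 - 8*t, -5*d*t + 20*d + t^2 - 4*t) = t - 4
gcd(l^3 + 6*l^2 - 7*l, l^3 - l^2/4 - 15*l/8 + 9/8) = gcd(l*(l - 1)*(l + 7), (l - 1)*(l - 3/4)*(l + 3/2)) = l - 1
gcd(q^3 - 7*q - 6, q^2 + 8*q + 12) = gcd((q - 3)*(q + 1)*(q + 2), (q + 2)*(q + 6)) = q + 2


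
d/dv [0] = 0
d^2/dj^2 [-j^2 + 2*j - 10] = -2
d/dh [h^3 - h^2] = h*(3*h - 2)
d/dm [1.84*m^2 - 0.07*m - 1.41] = 3.68*m - 0.07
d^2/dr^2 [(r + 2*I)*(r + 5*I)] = 2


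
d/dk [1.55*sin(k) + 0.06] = 1.55*cos(k)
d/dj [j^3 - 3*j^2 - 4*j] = 3*j^2 - 6*j - 4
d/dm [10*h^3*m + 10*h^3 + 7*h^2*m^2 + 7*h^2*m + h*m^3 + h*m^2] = h*(10*h^2 + 14*h*m + 7*h + 3*m^2 + 2*m)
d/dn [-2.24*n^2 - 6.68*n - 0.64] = -4.48*n - 6.68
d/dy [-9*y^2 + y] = 1 - 18*y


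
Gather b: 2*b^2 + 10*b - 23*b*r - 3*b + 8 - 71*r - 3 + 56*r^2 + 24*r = 2*b^2 + b*(7 - 23*r) + 56*r^2 - 47*r + 5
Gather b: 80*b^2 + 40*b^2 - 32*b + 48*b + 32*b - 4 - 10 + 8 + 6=120*b^2 + 48*b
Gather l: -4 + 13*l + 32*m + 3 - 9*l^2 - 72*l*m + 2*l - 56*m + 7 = -9*l^2 + l*(15 - 72*m) - 24*m + 6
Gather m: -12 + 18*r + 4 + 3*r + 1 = 21*r - 7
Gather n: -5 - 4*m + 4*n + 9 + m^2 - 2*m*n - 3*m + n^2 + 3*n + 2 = m^2 - 7*m + n^2 + n*(7 - 2*m) + 6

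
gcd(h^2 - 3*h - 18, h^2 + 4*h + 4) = 1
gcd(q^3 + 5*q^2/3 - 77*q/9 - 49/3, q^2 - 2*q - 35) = 1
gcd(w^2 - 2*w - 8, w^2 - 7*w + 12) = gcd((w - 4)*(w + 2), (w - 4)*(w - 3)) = w - 4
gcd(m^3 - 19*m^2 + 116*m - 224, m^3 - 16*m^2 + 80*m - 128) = m^2 - 12*m + 32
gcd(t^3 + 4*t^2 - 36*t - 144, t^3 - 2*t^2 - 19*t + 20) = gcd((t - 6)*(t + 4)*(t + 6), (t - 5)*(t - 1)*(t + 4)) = t + 4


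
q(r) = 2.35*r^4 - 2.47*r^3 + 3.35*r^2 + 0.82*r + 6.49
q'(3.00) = 208.03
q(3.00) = 162.76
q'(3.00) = 208.03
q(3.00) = 162.76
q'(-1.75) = -83.98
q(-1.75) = 50.59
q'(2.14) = 73.35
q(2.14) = 48.67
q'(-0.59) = -7.64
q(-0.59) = 7.96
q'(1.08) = 11.25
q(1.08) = 11.37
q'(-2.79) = -279.70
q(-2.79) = 226.31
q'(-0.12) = -0.11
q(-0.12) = 6.44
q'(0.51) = 3.56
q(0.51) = 7.61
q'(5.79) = 1615.78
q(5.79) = 2285.19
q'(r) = 9.4*r^3 - 7.41*r^2 + 6.7*r + 0.82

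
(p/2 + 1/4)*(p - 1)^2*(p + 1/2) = p^4/2 - p^3/2 - 3*p^2/8 + p/4 + 1/8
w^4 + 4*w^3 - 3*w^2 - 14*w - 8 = (w - 2)*(w + 1)^2*(w + 4)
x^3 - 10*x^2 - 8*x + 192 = (x - 8)*(x - 6)*(x + 4)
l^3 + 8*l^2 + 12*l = l*(l + 2)*(l + 6)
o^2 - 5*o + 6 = (o - 3)*(o - 2)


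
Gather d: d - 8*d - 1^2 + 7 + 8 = 14 - 7*d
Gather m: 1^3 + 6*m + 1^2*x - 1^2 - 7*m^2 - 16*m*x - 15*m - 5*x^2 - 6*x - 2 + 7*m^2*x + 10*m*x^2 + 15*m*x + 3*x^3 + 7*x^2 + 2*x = m^2*(7*x - 7) + m*(10*x^2 - x - 9) + 3*x^3 + 2*x^2 - 3*x - 2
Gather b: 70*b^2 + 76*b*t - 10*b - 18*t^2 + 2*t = 70*b^2 + b*(76*t - 10) - 18*t^2 + 2*t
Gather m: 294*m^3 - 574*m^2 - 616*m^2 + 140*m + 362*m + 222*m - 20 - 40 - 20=294*m^3 - 1190*m^2 + 724*m - 80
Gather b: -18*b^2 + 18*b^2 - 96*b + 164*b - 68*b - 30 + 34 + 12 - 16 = 0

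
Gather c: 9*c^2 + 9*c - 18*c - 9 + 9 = 9*c^2 - 9*c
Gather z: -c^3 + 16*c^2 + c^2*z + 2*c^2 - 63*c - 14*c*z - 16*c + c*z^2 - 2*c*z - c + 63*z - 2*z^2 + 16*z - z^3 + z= -c^3 + 18*c^2 - 80*c - z^3 + z^2*(c - 2) + z*(c^2 - 16*c + 80)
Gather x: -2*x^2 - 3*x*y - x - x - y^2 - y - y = -2*x^2 + x*(-3*y - 2) - y^2 - 2*y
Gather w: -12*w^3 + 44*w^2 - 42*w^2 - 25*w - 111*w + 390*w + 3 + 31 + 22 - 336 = -12*w^3 + 2*w^2 + 254*w - 280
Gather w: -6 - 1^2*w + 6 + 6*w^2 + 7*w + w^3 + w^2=w^3 + 7*w^2 + 6*w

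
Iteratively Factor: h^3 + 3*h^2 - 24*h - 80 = (h + 4)*(h^2 - h - 20) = (h + 4)^2*(h - 5)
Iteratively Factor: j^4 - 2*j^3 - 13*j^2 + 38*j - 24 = (j - 1)*(j^3 - j^2 - 14*j + 24) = (j - 3)*(j - 1)*(j^2 + 2*j - 8) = (j - 3)*(j - 2)*(j - 1)*(j + 4)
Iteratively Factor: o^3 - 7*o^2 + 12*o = (o - 4)*(o^2 - 3*o) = (o - 4)*(o - 3)*(o)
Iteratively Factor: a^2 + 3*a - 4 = (a - 1)*(a + 4)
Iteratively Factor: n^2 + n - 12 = (n + 4)*(n - 3)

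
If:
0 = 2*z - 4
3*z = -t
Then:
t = -6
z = 2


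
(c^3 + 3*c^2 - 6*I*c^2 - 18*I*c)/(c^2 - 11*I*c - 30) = c*(c + 3)/(c - 5*I)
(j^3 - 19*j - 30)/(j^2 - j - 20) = (j^2 + 5*j + 6)/(j + 4)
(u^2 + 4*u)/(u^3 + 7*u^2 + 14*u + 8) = u/(u^2 + 3*u + 2)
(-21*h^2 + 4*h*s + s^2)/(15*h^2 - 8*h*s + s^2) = (7*h + s)/(-5*h + s)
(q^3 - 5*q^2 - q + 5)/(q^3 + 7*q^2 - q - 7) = (q - 5)/(q + 7)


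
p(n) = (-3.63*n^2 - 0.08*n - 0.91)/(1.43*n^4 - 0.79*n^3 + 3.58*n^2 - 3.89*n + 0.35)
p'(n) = (-7.26*n - 0.08)/(1.43*n^4 - 0.79*n^3 + 3.58*n^2 - 3.89*n + 0.35) + (-3.63*n^2 - 0.08*n - 0.91)*(-5.72*n^3 + 2.37*n^2 - 7.16*n + 3.89)/(1.43*n^4 - 0.79*n^3 + 3.58*n^2 - 3.89*n + 0.35)^2 = (10.3818*n^5 - 2.5245*n^4 + 5.0788*n^3 + 12.2504*n^2 + 3.9746*n - 3.5679)/(2.0449*n^8 - 2.2594*n^7 + 10.8629*n^6 - 16.7818*n^5 + 19.9636*n^4 - 28.4054*n^3 + 17.6381*n^2 - 2.723*n + 0.1225)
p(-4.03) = -0.12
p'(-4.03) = -0.05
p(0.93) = -15.69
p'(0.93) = 291.40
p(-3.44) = -0.15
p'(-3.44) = -0.07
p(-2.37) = -0.25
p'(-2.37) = -0.12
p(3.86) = -0.18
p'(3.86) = 0.09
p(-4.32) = -0.11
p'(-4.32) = -0.04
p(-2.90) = -0.19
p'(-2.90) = -0.09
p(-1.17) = -0.42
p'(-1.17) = -0.14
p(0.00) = -2.60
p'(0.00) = -29.13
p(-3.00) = -0.18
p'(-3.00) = -0.08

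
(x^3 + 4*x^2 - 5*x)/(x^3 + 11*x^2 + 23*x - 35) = x/(x + 7)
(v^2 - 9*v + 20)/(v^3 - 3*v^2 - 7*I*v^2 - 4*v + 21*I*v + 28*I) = (v - 5)/(v^2 + v*(1 - 7*I) - 7*I)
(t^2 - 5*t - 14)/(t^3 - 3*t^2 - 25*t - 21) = (t + 2)/(t^2 + 4*t + 3)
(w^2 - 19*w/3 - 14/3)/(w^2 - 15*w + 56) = (w + 2/3)/(w - 8)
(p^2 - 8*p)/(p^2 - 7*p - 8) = p/(p + 1)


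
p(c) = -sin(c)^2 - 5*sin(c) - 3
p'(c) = -2*sin(c)*cos(c) - 5*cos(c)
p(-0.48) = -0.90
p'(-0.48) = -3.62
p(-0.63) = -0.40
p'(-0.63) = -3.09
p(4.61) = 0.98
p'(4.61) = 0.31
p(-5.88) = -5.12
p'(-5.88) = -5.32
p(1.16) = -8.42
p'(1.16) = -2.73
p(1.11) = -8.28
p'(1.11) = -3.02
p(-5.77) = -5.70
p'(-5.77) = -5.21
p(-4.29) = -8.39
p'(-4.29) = 2.80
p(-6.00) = -4.48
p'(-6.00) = -5.34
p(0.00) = -3.00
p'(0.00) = -5.00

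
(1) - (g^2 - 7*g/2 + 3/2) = -g^2 + 7*g/2 - 1/2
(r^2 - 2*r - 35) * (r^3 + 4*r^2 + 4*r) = r^5 + 2*r^4 - 39*r^3 - 148*r^2 - 140*r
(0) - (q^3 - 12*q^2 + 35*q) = -q^3 + 12*q^2 - 35*q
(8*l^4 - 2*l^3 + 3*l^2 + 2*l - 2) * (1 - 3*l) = -24*l^5 + 14*l^4 - 11*l^3 - 3*l^2 + 8*l - 2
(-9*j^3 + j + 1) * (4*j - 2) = -36*j^4 + 18*j^3 + 4*j^2 + 2*j - 2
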